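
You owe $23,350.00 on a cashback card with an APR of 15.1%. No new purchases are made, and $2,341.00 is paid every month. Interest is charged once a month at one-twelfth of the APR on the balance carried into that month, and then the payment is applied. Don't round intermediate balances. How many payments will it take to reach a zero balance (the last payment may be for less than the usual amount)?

Monthly rate r = 15.1%/12 = 1.25833% = 0.0125833.
Recurrence: B ← B·(1+r) − $2,341.00.
Month 1: interest $293.82; balance after payment $21,302.82.
Month 2: interest $268.06; balance after payment $19,229.88.
Closed form: n = −ln(1 − rB₀/P)/ln(1+r) = −ln(0.87449)/ln(1.01258) ≈ 10.725, so the balance reaches zero during payment 11.

11 months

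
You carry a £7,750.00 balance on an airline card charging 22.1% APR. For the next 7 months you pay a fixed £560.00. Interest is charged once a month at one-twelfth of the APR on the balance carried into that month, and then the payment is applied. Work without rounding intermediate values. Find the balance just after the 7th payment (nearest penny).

£4,662.68

Monthly rate r = 22.1%/12 = 1.84167% = 0.0184167.
Each month: B ← B·(1+r) − £560.00.
Month 1: interest £142.73; balance after payment £7,332.73.
Month 2: interest £135.04; balance after payment £6,907.77.
Month 3: interest £127.22; balance after payment £6,474.99.
Month 4: interest £119.25; balance after payment £6,034.24.
Month 5: interest £111.13; balance after payment £5,585.37.
Month 6: interest £102.86; balance after payment £5,128.23.
Month 7: interest £94.44; balance after payment £4,662.68.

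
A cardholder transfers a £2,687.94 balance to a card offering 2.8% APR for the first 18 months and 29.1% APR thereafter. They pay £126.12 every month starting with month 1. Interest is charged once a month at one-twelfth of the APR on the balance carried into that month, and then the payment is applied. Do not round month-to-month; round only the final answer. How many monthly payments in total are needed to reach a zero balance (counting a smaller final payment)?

Promo months 1–18 at r₀ = 2.8%/12 = 0.00233333; months 19+ at r₁ = 29.1%/12 = 0.02425.
After month 18: iterate B ← B·(1+r₀) − £126.12 for 18 months → £487.35.
Then at r₁ with £126.12/mo: n₂ = −ln(1 − r₁·B/P)/ln(1+r₁) ≈ 4.11 → 5 more payments.

23 months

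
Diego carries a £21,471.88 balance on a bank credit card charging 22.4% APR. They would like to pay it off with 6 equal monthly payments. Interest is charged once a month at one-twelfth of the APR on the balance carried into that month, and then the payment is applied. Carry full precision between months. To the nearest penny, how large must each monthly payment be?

£3,816.05

Monthly rate r = 22.4%/12 = 1.86667% = 0.0186667.
Level-payment amortization: P = B₀·r / (1 − (1+r)^(−n)) = 21471.88·0.0186667 / (1 − 1.01867^(−6)).
Denominator 1 − (1+r)^(−6) = 0.105032161.
P = 400.808 / 0.105032161 ≈ 3816.05.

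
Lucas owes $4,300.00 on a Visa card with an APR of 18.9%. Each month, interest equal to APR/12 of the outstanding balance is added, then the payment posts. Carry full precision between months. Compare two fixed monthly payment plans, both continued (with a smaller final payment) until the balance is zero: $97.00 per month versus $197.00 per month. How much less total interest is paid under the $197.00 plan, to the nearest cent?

$2,125.57

Monthly rate r = 18.9%/12 = 1.575% = 0.01575.
At $97.00/mo: n = ⌈−ln(1 − rB₀/P)/ln(1+r)⌉ = 77 payments (last $64.14); total interest = total paid − $4,300.00 = $3,136.14.
At $197.00/mo: 27 payments (last $188.57); total interest $1,010.57.
Interest saved = $3,136.14 − $1,010.57 = $2,125.57.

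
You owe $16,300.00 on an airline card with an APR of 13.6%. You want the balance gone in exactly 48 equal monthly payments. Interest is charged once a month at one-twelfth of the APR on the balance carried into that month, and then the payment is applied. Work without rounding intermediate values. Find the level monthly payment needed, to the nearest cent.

$442.16

Monthly rate r = 13.6%/12 = 1.13333% = 0.0113333.
Level-payment amortization: P = B₀·r / (1 − (1+r)^(−n)) = 16300.00·0.0113333 / (1 − 1.01133^(−48)).
Denominator 1 − (1+r)^(−48) = 0.417799523.
P = 184.733 / 0.417799523 ≈ 442.16.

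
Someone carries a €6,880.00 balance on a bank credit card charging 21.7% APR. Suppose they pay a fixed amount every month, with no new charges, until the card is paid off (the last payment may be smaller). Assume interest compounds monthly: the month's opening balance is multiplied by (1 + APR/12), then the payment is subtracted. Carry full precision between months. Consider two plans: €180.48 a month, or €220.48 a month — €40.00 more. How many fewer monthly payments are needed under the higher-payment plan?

19 fewer payments

Monthly rate r = 21.7%/12 = 1.80833% = 0.0180833.
At €180.48/mo: n = ⌈−ln(1 − rB₀/P)/ln(1+r)⌉ = 66 payments (last €42.21); total interest = total paid − €6,880.00 = €4,893.41.
At €220.48/mo: 47 payments (last €78.73); total interest €3,340.81.
Payments saved = 66 − 47 = 19.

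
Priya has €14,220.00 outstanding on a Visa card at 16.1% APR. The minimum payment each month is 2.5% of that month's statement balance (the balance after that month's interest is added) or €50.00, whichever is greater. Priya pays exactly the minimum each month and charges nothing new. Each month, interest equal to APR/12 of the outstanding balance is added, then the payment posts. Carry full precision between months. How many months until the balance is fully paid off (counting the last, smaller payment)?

222 months

Monthly rate r = 16.1%/12 = 1.34167% = 0.0134167.
While 2.5% of the post-interest balance exceeds €50.00, each month B ← (B·(1+r))·(1 − 0.025), i.e. B shrinks by the factor (1+r)·0.975 = 0.98808.
This holds for months 1–165. Entering month 166 the balance is €1,966.47; 2.5% of the post-interest balance is now below €50.00, so the flat €50.00 minimum applies from here.
From month 166 a fixed €50.00 at rate r clears €1,966.47 in 57 more payments. Total: 165 + 57 = 222 months.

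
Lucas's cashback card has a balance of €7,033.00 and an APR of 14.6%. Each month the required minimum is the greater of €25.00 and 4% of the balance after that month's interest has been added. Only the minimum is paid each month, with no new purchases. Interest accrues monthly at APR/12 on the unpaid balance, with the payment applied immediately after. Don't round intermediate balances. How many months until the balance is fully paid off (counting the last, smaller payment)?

Monthly rate r = 14.6%/12 = 1.21667% = 0.0121667.
While 4% of the post-interest balance exceeds €25.00, each month B ← (B·(1+r))·(1 − 0.04), i.e. B shrinks by the factor (1+r)·0.96 = 0.97168.
This holds for months 1–85. Entering month 86 the balance is €611.81; 4% of the post-interest balance is now below €25.00, so the flat €25.00 minimum applies from here.
From month 86 a fixed €25.00 at rate r clears €611.81 in 30 more payments. Total: 85 + 30 = 115 months.

115 months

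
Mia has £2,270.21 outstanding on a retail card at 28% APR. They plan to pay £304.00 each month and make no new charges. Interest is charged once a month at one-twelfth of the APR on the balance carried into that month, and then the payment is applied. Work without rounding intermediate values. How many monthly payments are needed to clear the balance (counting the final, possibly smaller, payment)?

Monthly rate r = 28%/12 = 2.33333% = 0.0233333.
Recurrence: B ← B·(1+r) − £304.00.
Month 1: interest £52.97; balance after payment £2,019.18.
Month 2: interest £47.11; balance after payment £1,762.30.
Closed form: n = −ln(1 − rB₀/P)/ln(1+r) = −ln(0.82575)/ln(1.02333) ≈ 8.301, so the balance reaches zero during payment 9.

9 payments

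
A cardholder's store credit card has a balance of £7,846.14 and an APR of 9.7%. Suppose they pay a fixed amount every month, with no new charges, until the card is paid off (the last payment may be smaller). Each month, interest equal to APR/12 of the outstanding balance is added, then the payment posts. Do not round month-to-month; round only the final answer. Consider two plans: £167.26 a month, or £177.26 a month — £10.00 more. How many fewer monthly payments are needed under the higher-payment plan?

Monthly rate r = 9.7%/12 = 0.808333% = 0.00808333.
At £167.26/mo: n = ⌈−ln(1 − rB₀/P)/ln(1+r)⌉ = 60 payments (last £36.00); total interest = total paid − £7,846.14 = £2,058.20.
At £177.26/mo: 56 payments (last £1.18); total interest £1,904.34.
Payments saved = 60 − 56 = 4.

4 fewer payments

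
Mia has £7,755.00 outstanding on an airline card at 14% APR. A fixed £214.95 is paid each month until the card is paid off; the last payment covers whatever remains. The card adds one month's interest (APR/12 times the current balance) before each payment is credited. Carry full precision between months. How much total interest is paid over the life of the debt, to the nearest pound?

Monthly rate r = 14%/12 = 1.16667% = 0.0116667.
Payoff takes n = ⌈−ln(1 − rB₀/P)/ln(1+r)⌉ = ⌈47.098⌉ = 48 payments; the last is £21.26.
Total paid = 47·£214.95 + £21.26 = £10,123.91.
Total interest = total paid − principal = £10,123.91 − £7,755.00 = £2,368.91.

£2,369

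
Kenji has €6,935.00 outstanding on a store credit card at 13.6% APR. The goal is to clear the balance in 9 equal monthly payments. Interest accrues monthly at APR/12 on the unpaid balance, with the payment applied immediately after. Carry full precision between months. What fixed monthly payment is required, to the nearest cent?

Monthly rate r = 13.6%/12 = 1.13333% = 0.0113333.
Level-payment amortization: P = B₀·r / (1 − (1+r)^(−n)) = 6935.00·0.0113333 / (1 − 1.01133^(−9)).
Denominator 1 − (1+r)^(−9) = 0.096452259.
P = 78.5967 / 0.096452259 ≈ 814.88.

€814.88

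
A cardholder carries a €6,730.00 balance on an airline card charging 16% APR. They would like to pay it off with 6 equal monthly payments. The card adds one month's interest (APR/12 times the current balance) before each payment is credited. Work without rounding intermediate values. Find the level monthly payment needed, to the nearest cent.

Monthly rate r = 16%/12 = 1.33333% = 0.0133333.
Level-payment amortization: P = B₀·r / (1 − (1+r)^(−n)) = 6730.00·0.0133333 / (1 − 1.01333^(−6)).
Denominator 1 − (1+r)^(−6) = 0.0763955288.
P = 89.7333 / 0.0763955288 ≈ 1174.59.

€1,174.59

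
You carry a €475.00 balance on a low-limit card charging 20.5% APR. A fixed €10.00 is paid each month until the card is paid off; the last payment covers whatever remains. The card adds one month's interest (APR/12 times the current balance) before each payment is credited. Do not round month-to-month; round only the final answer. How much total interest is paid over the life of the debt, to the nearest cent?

€509.99

Monthly rate r = 20.5%/12 = 1.70833% = 0.0170833.
Payoff takes n = ⌈−ln(1 − rB₀/P)/ln(1+r)⌉ = ⌈98.496⌉ = 99 payments; the last is €4.99.
Total paid = 98·€10.00 + €4.99 = €984.99.
Total interest = total paid − principal = €984.99 − €475.00 = €509.99.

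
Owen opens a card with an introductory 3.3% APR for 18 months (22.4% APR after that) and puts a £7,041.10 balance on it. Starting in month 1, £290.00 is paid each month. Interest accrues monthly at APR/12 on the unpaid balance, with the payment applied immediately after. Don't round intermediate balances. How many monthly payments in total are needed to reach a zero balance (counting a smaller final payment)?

Promo months 1–18 at r₀ = 3.3%/12 = 0.00275; months 19+ at r₁ = 22.4%/12 = 0.0186667.
After month 18: iterate B ← B·(1+r₀) − £290.00 for 18 months → £2,054.08.
Then at r₁ with £290.00/mo: n₂ = −ln(1 − r₁·B/P)/ln(1+r₁) ≈ 7.67 → 8 more payments.

26 months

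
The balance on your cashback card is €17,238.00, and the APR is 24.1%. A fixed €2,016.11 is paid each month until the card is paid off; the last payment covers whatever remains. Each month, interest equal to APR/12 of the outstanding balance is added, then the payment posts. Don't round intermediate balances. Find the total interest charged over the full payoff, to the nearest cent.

Monthly rate r = 24.1%/12 = 2.00833% = 0.0200833.
Payoff takes n = ⌈−ln(1 − rB₀/P)/ln(1+r)⌉ = ⌈9.475⌉ = 10 payments; the last is €962.06.
Total paid = 9·€2,016.11 + €962.06 = €19,107.05.
Total interest = total paid − principal = €19,107.05 − €17,238.00 = €1,869.05.

€1,869.05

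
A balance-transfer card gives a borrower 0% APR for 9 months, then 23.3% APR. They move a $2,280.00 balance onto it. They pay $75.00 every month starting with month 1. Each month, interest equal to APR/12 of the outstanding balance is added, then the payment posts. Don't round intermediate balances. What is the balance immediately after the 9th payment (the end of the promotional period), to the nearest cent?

Promo months 1–9 at r₀ = 0%/12 = 0; months 10+ at r₁ = 23.3%/12 = 0.0194167.
After month 9 (no interest yet): B = $2,280.00 − 9·$75.00 = $1,605.00.

$1,605.00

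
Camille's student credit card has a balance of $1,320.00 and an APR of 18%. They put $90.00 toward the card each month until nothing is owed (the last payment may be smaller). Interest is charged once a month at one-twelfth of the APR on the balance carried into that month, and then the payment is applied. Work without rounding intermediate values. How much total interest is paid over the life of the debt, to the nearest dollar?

Monthly rate r = 18%/12 = 1.5% = 0.015.
Payoff takes n = ⌈−ln(1 − rB₀/P)/ln(1+r)⌉ = ⌈16.688⌉ = 17 payments; the last is $62.06.
Total paid = 16·$90.00 + $62.06 = $1,502.06.
Total interest = total paid − principal = $1,502.06 − $1,320.00 = $182.06.

$182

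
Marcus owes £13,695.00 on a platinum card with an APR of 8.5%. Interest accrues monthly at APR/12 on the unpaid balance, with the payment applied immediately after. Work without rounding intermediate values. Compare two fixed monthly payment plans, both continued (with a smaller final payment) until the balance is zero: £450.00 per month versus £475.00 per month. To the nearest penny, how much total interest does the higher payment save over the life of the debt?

£106.41

Monthly rate r = 8.5%/12 = 0.708333% = 0.00708333.
At £450.00/mo: n = ⌈−ln(1 − rB₀/P)/ln(1+r)⌉ = 35 payments (last £179.71); total interest = total paid − £13,695.00 = £1,784.71.
At £475.00/mo: 33 payments (last £173.30); total interest £1,678.30.
Interest saved = £1,784.71 − £1,678.30 = £106.41.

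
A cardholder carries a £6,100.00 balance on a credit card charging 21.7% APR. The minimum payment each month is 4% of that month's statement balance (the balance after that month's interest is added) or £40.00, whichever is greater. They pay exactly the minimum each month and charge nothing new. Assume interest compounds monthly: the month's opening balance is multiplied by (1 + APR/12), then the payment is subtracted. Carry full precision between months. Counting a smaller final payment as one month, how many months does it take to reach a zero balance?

113 months

Monthly rate r = 21.7%/12 = 1.80833% = 0.0180833.
While 4% of the post-interest balance exceeds £40.00, each month B ← (B·(1+r))·(1 − 0.04), i.e. B shrinks by the factor (1+r)·0.96 = 0.97736.
This holds for months 1–80. Entering month 81 the balance is £976.55; 4% of the post-interest balance is now below £40.00, so the flat £40.00 minimum applies from here.
From month 81 a fixed £40.00 at rate r clears £976.55 in 33 more payments. Total: 80 + 33 = 113 months.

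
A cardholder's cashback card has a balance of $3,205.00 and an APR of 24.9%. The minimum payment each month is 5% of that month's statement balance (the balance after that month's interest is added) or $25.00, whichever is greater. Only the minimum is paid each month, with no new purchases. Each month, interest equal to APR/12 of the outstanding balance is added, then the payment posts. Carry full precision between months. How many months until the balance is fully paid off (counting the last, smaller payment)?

Monthly rate r = 24.9%/12 = 2.075% = 0.02075.
While 5% of the post-interest balance exceeds $25.00, each month B ← (B·(1+r))·(1 − 0.05), i.e. B shrinks by the factor (1+r)·0.95 = 0.96971.
This holds for months 1–62. Entering month 63 the balance is $476.10; 5% of the post-interest balance is now below $25.00, so the flat $25.00 minimum applies from here.
From month 63 a fixed $25.00 at rate r clears $476.10 in 25 more payments. Total: 62 + 25 = 87 months.

87 months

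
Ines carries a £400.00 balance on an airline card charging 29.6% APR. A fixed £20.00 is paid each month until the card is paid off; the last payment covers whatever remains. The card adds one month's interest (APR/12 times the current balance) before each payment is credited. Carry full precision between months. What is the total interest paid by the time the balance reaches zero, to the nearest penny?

£158.06

Monthly rate r = 29.6%/12 = 2.46667% = 0.0246667.
Payoff takes n = ⌈−ln(1 − rB₀/P)/ln(1+r)⌉ = ⌈27.902⌉ = 28 payments; the last is £18.06.
Total paid = 27·£20.00 + £18.06 = £558.06.
Total interest = total paid − principal = £558.06 − £400.00 = £158.06.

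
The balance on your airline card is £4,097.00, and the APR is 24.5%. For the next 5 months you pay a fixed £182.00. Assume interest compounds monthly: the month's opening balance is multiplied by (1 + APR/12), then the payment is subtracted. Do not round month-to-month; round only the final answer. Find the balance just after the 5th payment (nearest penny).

Monthly rate r = 24.5%/12 = 2.04167% = 0.0204167.
Each month: B ← B·(1+r) − £182.00.
Month 1: interest £83.65; balance after payment £3,998.65.
Month 2: interest £81.64; balance after payment £3,898.29.
Month 3: interest £79.59; balance after payment £3,795.88.
Month 4: interest £77.50; balance after payment £3,691.38.
Month 5: interest £75.37; balance after payment £3,584.74.

£3,584.74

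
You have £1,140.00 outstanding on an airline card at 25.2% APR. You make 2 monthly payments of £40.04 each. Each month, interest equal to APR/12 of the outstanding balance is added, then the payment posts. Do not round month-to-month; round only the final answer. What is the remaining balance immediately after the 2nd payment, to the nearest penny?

£1,107.46

Monthly rate r = 25.2%/12 = 2.1% = 0.021.
Each month: B ← B·(1+r) − £40.04.
Month 1: interest £23.94; balance after payment £1,123.90.
Month 2: interest £23.60; balance after payment £1,107.46.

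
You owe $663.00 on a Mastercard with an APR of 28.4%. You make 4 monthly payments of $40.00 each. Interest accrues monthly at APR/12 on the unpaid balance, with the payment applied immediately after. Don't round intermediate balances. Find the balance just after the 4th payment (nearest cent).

$562.26

Monthly rate r = 28.4%/12 = 2.36667% = 0.0236667.
Each month: B ← B·(1+r) − $40.00.
Month 1: interest $15.69; balance after payment $638.69.
Month 2: interest $15.12; balance after payment $613.81.
Month 3: interest $14.53; balance after payment $588.33.
Month 4: interest $13.92; balance after payment $562.26.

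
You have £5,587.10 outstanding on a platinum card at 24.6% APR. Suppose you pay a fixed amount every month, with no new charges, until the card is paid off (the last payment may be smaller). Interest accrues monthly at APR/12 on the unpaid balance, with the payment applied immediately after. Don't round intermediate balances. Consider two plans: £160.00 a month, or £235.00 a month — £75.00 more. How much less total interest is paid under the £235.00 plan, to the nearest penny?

£2,182.15

Monthly rate r = 24.6%/12 = 2.05% = 0.0205.
At £160.00/mo: n = ⌈−ln(1 − rB₀/P)/ln(1+r)⌉ = 63 payments (last £0.76); total interest = total paid − £5,587.10 = £4,333.66.
At £235.00/mo: 33 payments (last £218.61); total interest £2,151.51.
Interest saved = £4,333.66 − £2,151.51 = £2,182.15.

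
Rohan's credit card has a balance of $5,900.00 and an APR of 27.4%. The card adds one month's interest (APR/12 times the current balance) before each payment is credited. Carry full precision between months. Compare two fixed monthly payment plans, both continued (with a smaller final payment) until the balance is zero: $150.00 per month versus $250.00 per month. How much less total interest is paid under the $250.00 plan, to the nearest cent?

$6,602.25

Monthly rate r = 27.4%/12 = 2.28333% = 0.0228333.
At $150.00/mo: n = ⌈−ln(1 − rB₀/P)/ln(1+r)⌉ = 102 payments (last $24.42); total interest = total paid − $5,900.00 = $9,274.42.
At $250.00/mo: 35 payments (last $72.17); total interest $2,672.17.
Interest saved = $9,274.42 − $2,672.17 = $6,602.25.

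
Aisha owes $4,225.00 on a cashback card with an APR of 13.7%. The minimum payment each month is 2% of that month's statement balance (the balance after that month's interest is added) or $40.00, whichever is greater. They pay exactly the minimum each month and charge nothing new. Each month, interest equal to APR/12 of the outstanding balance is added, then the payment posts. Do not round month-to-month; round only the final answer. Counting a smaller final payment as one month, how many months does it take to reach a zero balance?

159 months

Monthly rate r = 13.7%/12 = 1.14167% = 0.0114167.
While 2% of the post-interest balance exceeds $40.00, each month B ← (B·(1+r))·(1 − 0.02), i.e. B shrinks by the factor (1+r)·0.98 = 0.99119.
This holds for months 1–86. Entering month 87 the balance is $1,973.60; 2% of the post-interest balance is now below $40.00, so the flat $40.00 minimum applies from here.
From month 87 a fixed $40.00 at rate r clears $1,973.60 in 73 more payments. Total: 86 + 73 = 159 months.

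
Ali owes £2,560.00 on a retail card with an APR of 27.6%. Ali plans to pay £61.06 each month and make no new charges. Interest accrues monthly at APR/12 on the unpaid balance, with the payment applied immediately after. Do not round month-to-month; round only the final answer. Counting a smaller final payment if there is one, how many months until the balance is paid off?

Monthly rate r = 27.6%/12 = 2.3% = 0.023.
Recurrence: B ← B·(1+r) − £61.06.
Month 1: interest £58.88; balance after payment £2,557.82.
Month 2: interest £58.83; balance after payment £2,555.59.
Closed form: n = −ln(1 − rB₀/P)/ln(1+r) = −ln(0.035703)/ln(1.023) ≈ 146.553, so the balance reaches zero during payment 147.

147 payments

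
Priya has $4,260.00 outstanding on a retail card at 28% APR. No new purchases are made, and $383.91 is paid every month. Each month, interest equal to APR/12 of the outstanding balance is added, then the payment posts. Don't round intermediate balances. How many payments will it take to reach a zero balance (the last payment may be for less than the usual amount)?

13 months

Monthly rate r = 28%/12 = 2.33333% = 0.0233333.
Recurrence: B ← B·(1+r) − $383.91.
Month 1: interest $99.40; balance after payment $3,975.49.
Month 2: interest $92.76; balance after payment $3,684.34.
Closed form: n = −ln(1 − rB₀/P)/ln(1+r) = −ln(0.74109)/ln(1.02333) ≈ 12.991, so the balance reaches zero during payment 13.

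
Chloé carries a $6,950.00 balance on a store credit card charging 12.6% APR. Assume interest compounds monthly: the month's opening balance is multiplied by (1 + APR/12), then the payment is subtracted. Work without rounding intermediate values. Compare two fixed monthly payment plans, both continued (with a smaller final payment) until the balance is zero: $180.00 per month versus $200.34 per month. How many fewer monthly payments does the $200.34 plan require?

6 fewer payments

Monthly rate r = 12.6%/12 = 1.05% = 0.0105.
At $180.00/mo: n = ⌈−ln(1 − rB₀/P)/ln(1+r)⌉ = 50 payments (last $139.35); total interest = total paid − $6,950.00 = $2,009.35.
At $200.34/mo: 44 payments (last $73.37); total interest $1,737.99.
Payments saved = 50 − 44 = 6.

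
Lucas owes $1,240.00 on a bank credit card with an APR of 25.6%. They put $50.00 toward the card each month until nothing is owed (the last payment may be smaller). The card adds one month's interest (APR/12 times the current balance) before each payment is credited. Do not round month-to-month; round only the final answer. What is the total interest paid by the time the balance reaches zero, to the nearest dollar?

Monthly rate r = 25.6%/12 = 2.13333% = 0.0213333.
Payoff takes n = ⌈−ln(1 − rB₀/P)/ln(1+r)⌉ = ⌈35.674⌉ = 36 payments; the last is $33.81.
Total paid = 35·$50.00 + $33.81 = $1,783.81.
Total interest = total paid − principal = $1,783.81 − $1,240.00 = $543.81.

$544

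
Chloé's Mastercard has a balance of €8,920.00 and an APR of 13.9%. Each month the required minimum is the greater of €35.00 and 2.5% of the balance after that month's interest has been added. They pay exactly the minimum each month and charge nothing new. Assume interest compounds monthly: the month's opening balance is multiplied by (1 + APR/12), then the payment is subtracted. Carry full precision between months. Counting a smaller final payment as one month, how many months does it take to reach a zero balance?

189 months

Monthly rate r = 13.9%/12 = 1.15833% = 0.0115833.
While 2.5% of the post-interest balance exceeds €35.00, each month B ← (B·(1+r))·(1 − 0.025), i.e. B shrinks by the factor (1+r)·0.975 = 0.98629.
This holds for months 1–136. Entering month 137 the balance is €1,365.27; 2.5% of the post-interest balance is now below €35.00, so the flat €35.00 minimum applies from here.
From month 137 a fixed €35.00 at rate r clears €1,365.27 in 53 more payments. Total: 136 + 53 = 189 months.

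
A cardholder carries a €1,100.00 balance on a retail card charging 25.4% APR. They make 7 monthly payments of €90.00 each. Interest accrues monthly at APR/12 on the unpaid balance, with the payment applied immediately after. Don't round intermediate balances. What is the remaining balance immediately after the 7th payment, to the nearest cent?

Monthly rate r = 25.4%/12 = 2.11667% = 0.0211667.
Each month: B ← B·(1+r) − €90.00.
Month 1: interest €23.28; balance after payment €1,033.28.
Month 2: interest €21.87; balance after payment €965.15.
Month 3: interest €20.43; balance after payment €895.58.
Month 4: interest €18.96; balance after payment €824.54.
Month 5: interest €17.45; balance after payment €751.99.
Month 6: interest €15.92; balance after payment €677.91.
Month 7: interest €14.35; balance after payment €602.26.

€602.26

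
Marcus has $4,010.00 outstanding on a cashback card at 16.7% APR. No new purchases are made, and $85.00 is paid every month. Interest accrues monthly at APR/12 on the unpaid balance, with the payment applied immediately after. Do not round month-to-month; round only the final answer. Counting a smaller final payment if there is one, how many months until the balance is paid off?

Monthly rate r = 16.7%/12 = 1.39167% = 0.0139167.
Recurrence: B ← B·(1+r) − $85.00.
Month 1: interest $55.81; balance after payment $3,980.81.
Month 2: interest $55.40; balance after payment $3,951.21.
Closed form: n = −ln(1 − rB₀/P)/ln(1+r) = −ln(0.34346)/ln(1.01392) ≈ 77.325, so the balance reaches zero during payment 78.

78 payments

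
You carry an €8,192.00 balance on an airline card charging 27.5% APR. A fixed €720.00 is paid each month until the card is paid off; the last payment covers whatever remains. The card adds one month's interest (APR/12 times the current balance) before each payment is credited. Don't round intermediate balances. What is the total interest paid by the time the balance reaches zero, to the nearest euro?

€1,410

Monthly rate r = 27.5%/12 = 2.29167% = 0.0229167.
Payoff takes n = ⌈−ln(1 − rB₀/P)/ln(1+r)⌉ = ⌈13.333⌉ = 14 payments; the last is €241.80.
Total paid = 13·€720.00 + €241.80 = €9,601.80.
Total interest = total paid − principal = €9,601.80 − €8,192.00 = €1,409.80.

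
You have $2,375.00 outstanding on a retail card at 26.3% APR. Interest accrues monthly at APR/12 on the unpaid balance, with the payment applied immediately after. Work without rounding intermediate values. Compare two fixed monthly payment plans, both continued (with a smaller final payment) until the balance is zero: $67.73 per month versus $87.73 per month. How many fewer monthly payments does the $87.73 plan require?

Monthly rate r = 26.3%/12 = 2.19167% = 0.0219167.
At $67.73/mo: n = ⌈−ln(1 − rB₀/P)/ln(1+r)⌉ = 68 payments (last $33.67); total interest = total paid − $2,375.00 = $2,196.58.
At $87.73/mo: 42 payments (last $44.16); total interest $1,266.09.
Payments saved = 68 − 42 = 26.

26 fewer payments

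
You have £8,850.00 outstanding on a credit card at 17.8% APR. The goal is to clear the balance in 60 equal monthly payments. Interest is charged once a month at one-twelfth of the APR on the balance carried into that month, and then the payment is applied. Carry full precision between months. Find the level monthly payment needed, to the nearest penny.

Monthly rate r = 17.8%/12 = 1.48333% = 0.0148333.
Level-payment amortization: P = B₀·r / (1 − (1+r)^(−n)) = 8850.00·0.0148333 / (1 − 1.01483^(−60)).
Denominator 1 − (1+r)^(−60) = 0.586651297.
P = 131.275 / 0.586651297 ≈ 223.77.

£223.77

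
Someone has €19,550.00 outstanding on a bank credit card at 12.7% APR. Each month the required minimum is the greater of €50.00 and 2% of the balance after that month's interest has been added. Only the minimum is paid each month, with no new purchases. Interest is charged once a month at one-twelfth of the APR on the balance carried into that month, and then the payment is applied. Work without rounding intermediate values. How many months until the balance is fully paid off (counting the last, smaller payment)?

Monthly rate r = 12.7%/12 = 1.05833% = 0.0105833.
While 2% of the post-interest balance exceeds €50.00, each month B ← (B·(1+r))·(1 − 0.02), i.e. B shrinks by the factor (1+r)·0.98 = 0.99037.
This holds for months 1–214. Entering month 215 the balance is €2,465.83; 2% of the post-interest balance is now below €50.00, so the flat €50.00 minimum applies from here.
From month 215 a fixed €50.00 at rate r clears €2,465.83 in 71 more payments. Total: 214 + 71 = 285 months.

285 months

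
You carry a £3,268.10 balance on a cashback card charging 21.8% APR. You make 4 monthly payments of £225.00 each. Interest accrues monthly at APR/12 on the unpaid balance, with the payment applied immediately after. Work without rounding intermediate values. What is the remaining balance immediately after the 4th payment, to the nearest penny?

Monthly rate r = 21.8%/12 = 1.81667% = 0.0181667.
Each month: B ← B·(1+r) − £225.00.
Month 1: interest £59.37; balance after payment £3,102.47.
Month 2: interest £56.36; balance after payment £2,933.83.
Month 3: interest £53.30; balance after payment £2,762.13.
Month 4: interest £50.18; balance after payment £2,587.31.

£2,587.31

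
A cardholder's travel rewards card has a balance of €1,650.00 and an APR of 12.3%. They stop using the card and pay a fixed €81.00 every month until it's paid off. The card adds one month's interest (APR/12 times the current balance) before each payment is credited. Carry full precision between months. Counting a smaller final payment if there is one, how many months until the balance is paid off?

Monthly rate r = 12.3%/12 = 1.025% = 0.01025.
Recurrence: B ← B·(1+r) − €81.00.
Month 1: interest €16.91; balance after payment €1,585.91.
Month 2: interest €16.26; balance after payment €1,521.17.
Closed form: n = −ln(1 − rB₀/P)/ln(1+r) = −ln(0.7912)/ln(1.01025) ≈ 22.966, so the balance reaches zero during payment 23.

23 months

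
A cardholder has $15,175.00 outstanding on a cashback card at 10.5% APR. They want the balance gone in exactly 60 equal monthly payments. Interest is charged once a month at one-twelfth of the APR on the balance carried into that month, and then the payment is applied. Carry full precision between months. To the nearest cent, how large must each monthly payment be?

Monthly rate r = 10.5%/12 = 0.875% = 0.00875.
Level-payment amortization: P = B₀·r / (1 − (1+r)^(−n)) = 15175.00·0.00875 / (1 − 1.00875^(−60)).
Denominator 1 − (1+r)^(−60) = 0.407092238.
P = 132.781 / 0.407092238 ≈ 326.17.

$326.17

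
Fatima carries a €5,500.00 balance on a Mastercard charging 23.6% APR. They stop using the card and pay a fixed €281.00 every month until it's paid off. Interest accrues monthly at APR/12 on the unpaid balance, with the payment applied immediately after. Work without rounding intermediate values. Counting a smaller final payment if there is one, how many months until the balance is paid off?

Monthly rate r = 23.6%/12 = 1.96667% = 0.0196667.
Recurrence: B ← B·(1+r) − €281.00.
Month 1: interest €108.17; balance after payment €5,327.17.
Month 2: interest €104.77; balance after payment €5,150.93.
Closed form: n = −ln(1 − rB₀/P)/ln(1+r) = −ln(0.61507)/ln(1.01967) ≈ 24.955, so the balance reaches zero during payment 25.

25 payments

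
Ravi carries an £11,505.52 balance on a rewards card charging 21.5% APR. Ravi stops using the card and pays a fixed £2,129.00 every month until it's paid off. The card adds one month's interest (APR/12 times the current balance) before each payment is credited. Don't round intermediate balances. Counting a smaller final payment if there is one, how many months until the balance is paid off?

Monthly rate r = 21.5%/12 = 1.79167% = 0.0179167.
Recurrence: B ← B·(1+r) − £2,129.00.
Month 1: interest £206.14; balance after payment £9,582.66.
Month 2: interest £171.69; balance after payment £7,625.35.
Month 3: interest £136.62; balance after payment £5,632.97.
Month 4: interest £100.92; balance after payment £3,604.89.
Month 5: interest £64.59; balance after payment £1,540.48.
Month 6: interest £27.60; balance after payment £0.00.

6 payments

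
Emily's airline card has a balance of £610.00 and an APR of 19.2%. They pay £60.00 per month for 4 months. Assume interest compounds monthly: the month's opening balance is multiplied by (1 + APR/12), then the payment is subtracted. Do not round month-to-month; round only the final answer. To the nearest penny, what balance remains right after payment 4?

Monthly rate r = 19.2%/12 = 1.6% = 0.016.
Each month: B ← B·(1+r) − £60.00.
Month 1: interest £9.76; balance after payment £559.76.
Month 2: interest £8.96; balance after payment £508.72.
Month 3: interest £8.14; balance after payment £456.86.
Month 4: interest £7.31; balance after payment £404.17.

£404.17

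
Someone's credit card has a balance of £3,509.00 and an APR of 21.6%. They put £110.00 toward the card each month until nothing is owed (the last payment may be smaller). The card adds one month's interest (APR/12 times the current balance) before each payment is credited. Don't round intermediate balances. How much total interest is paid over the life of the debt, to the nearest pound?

£1,756

Monthly rate r = 21.6%/12 = 1.8% = 0.018.
Payoff takes n = ⌈−ln(1 − rB₀/P)/ln(1+r)⌉ = ⌈47.858⌉ = 48 payments; the last is £94.52.
Total paid = 47·£110.00 + £94.52 = £5,264.52.
Total interest = total paid − principal = £5,264.52 − £3,509.00 = £1,755.52.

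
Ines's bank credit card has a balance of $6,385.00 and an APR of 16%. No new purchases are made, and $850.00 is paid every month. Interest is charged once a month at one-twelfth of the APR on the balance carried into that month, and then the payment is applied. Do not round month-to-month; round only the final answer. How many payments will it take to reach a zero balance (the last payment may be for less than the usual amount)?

Monthly rate r = 16%/12 = 1.33333% = 0.0133333.
Recurrence: B ← B·(1+r) − $850.00.
Month 1: interest $85.13; balance after payment $5,620.13.
Month 2: interest $74.94; balance after payment $4,845.07.
Closed form: n = −ln(1 − rB₀/P)/ln(1+r) = −ln(0.89984)/ln(1.01333) ≈ 7.968, so the balance reaches zero during payment 8.

8 months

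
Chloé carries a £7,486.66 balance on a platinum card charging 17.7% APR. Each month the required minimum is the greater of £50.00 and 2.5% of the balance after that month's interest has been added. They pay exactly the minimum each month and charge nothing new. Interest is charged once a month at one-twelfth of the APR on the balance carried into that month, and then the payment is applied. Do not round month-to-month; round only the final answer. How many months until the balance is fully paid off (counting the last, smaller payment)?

185 months

Monthly rate r = 17.7%/12 = 1.475% = 0.01475.
While 2.5% of the post-interest balance exceeds £50.00, each month B ← (B·(1+r))·(1 − 0.025), i.e. B shrinks by the factor (1+r)·0.975 = 0.98938.
This holds for months 1–126. Entering month 127 the balance is £1,950.34; 2.5% of the post-interest balance is now below £50.00, so the flat £50.00 minimum applies from here.
From month 127 a fixed £50.00 at rate r clears £1,950.34 in 59 more payments. Total: 126 + 59 = 185 months.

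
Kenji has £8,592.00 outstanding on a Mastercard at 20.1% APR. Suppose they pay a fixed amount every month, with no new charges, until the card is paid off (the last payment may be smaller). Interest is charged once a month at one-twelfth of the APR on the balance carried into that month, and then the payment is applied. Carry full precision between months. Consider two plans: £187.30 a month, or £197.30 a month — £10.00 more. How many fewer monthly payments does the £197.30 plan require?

Monthly rate r = 20.1%/12 = 1.675% = 0.01675.
At £187.30/mo: n = ⌈−ln(1 − rB₀/P)/ln(1+r)⌉ = 89 payments (last £9.43); total interest = total paid − £8,592.00 = £7,899.83.
At £197.30/mo: 79 payments (last £137.36); total interest £6,934.76.
Payments saved = 89 − 79 = 10.

10 fewer payments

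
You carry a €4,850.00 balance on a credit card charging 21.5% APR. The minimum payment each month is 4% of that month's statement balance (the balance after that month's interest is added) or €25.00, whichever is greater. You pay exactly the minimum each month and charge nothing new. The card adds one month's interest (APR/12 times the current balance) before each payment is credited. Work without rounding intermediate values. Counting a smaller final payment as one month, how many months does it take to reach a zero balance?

123 months

Monthly rate r = 21.5%/12 = 1.79167% = 0.0179167.
While 4% of the post-interest balance exceeds €25.00, each month B ← (B·(1+r))·(1 − 0.04), i.e. B shrinks by the factor (1+r)·0.96 = 0.9772.
This holds for months 1–90. Entering month 91 the balance is €608.49; 4% of the post-interest balance is now below €25.00, so the flat €25.00 minimum applies from here.
From month 91 a fixed €25.00 at rate r clears €608.49 in 33 more payments. Total: 90 + 33 = 123 months.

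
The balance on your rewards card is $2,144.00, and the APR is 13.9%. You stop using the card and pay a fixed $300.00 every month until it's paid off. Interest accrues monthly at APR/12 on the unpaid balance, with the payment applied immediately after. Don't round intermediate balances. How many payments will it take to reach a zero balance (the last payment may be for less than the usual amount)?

8 months

Monthly rate r = 13.9%/12 = 1.15833% = 0.0115833.
Recurrence: B ← B·(1+r) − $300.00.
Month 1: interest $24.83; balance after payment $1,868.83.
Month 2: interest $21.65; balance after payment $1,590.48.
Closed form: n = −ln(1 − rB₀/P)/ln(1+r) = −ln(0.91722)/ln(1.01158) ≈ 7.503, so the balance reaches zero during payment 8.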